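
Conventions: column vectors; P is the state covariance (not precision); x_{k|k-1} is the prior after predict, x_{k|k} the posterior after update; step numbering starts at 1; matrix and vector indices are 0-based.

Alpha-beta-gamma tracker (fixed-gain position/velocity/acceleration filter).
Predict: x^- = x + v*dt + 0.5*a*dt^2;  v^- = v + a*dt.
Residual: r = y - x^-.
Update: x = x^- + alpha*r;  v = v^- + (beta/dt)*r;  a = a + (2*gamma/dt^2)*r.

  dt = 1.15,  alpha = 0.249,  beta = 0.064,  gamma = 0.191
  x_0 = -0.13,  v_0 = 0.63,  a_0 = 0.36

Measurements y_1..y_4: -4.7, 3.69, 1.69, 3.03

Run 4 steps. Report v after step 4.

step 1: x_pred=0.8325  r=-5.5326  x^+=-0.5451  v^+=0.7361  a^+=-1.2381
step 2: x_pred=-0.5172  r=4.2072  x^+=0.5304  v^+=-0.4535  a^+=-0.0228
step 3: x_pred=-0.0063  r=1.6963  x^+=0.4161  v^+=-0.3854  a^+=0.4671
step 4: x_pred=0.2818  r=2.7482  x^+=0.9661  v^+=0.3048  a^+=1.2609

v_post = 0.3048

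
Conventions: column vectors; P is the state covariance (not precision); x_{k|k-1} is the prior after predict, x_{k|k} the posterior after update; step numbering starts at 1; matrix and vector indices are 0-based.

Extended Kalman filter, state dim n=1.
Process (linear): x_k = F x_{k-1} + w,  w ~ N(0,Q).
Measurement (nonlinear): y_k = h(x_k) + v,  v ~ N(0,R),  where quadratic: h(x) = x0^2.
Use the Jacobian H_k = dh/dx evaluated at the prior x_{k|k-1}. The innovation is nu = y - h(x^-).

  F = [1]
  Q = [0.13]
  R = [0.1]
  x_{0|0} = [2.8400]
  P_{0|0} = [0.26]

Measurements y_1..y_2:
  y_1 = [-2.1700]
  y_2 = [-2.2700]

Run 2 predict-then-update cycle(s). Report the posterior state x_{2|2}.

step 1: x^-=[2.8400]  P^-=[0.3900]  H_jac=[5.6800]  S=[12.6823]  K=[0.1747]  nu=[-10.2356]  x^+=[1.0522]  P^+=[0.0031]
step 2: x^-=[1.0522]  P^-=[0.1331]  H_jac=[2.1043]  S=[0.6893]  K=[0.4063]  nu=[-3.3771]  x^+=[-0.3198]  P^+=[0.0193]

x_post = [-0.3198]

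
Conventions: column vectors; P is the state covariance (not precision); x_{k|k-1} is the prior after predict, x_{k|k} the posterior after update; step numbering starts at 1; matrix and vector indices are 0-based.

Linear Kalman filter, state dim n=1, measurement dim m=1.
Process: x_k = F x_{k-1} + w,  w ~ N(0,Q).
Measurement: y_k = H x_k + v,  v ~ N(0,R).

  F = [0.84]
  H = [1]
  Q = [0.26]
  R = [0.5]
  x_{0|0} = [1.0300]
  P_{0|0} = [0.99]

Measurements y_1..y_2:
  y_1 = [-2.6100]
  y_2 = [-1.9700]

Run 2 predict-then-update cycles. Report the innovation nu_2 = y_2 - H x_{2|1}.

innov = [-0.7783]

step 1: x^-=[0.8652]  P^-=[0.9585]  S=[1.4585]  K=[0.6572]  nu=[-3.4752]  x^+=[-1.4187]  P^+=[0.3286]
step 2: x^-=[-1.1917]  P^-=[0.4919]  S=[0.9919]  K=[0.4959]  nu=[-0.7783]  x^+=[-1.5776]  P^+=[0.2479]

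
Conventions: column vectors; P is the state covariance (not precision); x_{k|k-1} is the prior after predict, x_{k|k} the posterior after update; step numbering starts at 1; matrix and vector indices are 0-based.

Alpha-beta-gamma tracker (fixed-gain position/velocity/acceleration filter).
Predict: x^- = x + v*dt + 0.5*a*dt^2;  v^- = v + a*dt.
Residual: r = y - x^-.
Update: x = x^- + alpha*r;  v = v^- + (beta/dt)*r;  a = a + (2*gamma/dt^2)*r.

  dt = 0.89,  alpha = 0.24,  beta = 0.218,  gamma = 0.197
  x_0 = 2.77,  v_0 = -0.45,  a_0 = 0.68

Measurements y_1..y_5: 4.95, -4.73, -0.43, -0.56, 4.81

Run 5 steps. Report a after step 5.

step 1: x_pred=2.6388  r=2.3112  x^+=3.1935  v^+=0.7213  a^+=1.8296
step 2: x_pred=4.5601  r=-9.2901  x^+=2.3305  v^+=0.0741  a^+=-2.7914
step 3: x_pred=1.2909  r=-1.7209  x^+=0.8779  v^+=-2.8317  a^+=-3.6474
step 4: x_pred=-3.0869  r=2.5269  x^+=-2.4805  v^+=-5.4590  a^+=-2.3905
step 5: x_pred=-8.2857  r=13.0957  x^+=-5.1427  v^+=-4.3788  a^+=4.1235

a_post = 4.1235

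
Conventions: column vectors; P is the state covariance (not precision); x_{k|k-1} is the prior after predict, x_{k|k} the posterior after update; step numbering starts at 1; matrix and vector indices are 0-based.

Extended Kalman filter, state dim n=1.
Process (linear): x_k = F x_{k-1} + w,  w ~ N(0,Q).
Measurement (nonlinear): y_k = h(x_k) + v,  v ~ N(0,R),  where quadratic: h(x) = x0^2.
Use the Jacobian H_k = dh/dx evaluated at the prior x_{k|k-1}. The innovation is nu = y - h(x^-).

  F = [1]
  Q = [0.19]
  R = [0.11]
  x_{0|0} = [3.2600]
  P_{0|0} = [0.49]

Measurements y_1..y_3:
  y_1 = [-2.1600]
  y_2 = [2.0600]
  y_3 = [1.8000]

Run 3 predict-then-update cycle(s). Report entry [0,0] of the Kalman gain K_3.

K[0,0] = 0.3279

step 1: x^-=[3.2600]  P^-=[0.6800]  H_jac=[6.5200]  S=[29.0171]  K=[0.1528]  nu=[-12.7876]  x^+=[1.3061]  P^+=[0.0026]
step 2: x^-=[1.3061]  P^-=[0.1926]  H_jac=[2.6123]  S=[1.4242]  K=[0.3532]  nu=[0.3540]  x^+=[1.4312]  P^+=[0.0149]
step 3: x^-=[1.4312]  P^-=[0.2049]  H_jac=[2.8624]  S=[1.7886]  K=[0.3279]  nu=[-0.2483]  x^+=[1.3498]  P^+=[0.0126]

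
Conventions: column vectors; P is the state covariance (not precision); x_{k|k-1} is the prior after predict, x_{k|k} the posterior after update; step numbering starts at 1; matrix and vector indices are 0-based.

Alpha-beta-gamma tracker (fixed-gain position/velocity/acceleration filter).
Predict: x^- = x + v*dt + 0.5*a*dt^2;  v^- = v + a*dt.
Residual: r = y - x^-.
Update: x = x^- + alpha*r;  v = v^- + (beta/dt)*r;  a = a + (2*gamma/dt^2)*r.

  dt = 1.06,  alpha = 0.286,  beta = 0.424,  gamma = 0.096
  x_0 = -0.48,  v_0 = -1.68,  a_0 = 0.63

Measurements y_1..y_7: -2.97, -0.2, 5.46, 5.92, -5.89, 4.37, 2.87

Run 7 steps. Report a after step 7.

a_post = -2.1470

step 1: x_pred=-1.9069  r=-1.0631  x^+=-2.2109  v^+=-1.4375  a^+=0.4483
step 2: x_pred=-3.4828  r=3.2828  x^+=-2.5439  v^+=0.3509  a^+=1.0093
step 3: x_pred=-1.6049  r=7.0649  x^+=0.4156  v^+=4.2467  a^+=2.2165
step 4: x_pred=6.1624  r=-0.2424  x^+=6.0931  v^+=6.4993  a^+=2.1751
step 5: x_pred=14.2043  r=-20.0943  x^+=8.4573  v^+=0.7672  a^+=-1.2586
step 6: x_pred=8.5635  r=-4.1935  x^+=7.3641  v^+=-2.2443  a^+=-1.9752
step 7: x_pred=3.8755  r=-1.0055  x^+=3.5880  v^+=-4.7402  a^+=-2.1470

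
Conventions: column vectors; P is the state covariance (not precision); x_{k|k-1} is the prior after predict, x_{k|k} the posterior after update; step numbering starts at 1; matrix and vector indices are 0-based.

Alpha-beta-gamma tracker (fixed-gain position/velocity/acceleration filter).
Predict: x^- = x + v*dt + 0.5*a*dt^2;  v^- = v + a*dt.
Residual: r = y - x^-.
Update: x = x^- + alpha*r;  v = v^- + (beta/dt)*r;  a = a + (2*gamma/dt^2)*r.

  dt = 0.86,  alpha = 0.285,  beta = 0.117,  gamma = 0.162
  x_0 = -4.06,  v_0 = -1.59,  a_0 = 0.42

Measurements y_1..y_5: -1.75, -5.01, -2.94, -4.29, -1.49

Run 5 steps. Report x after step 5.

step 1: x_pred=-5.2721  r=3.5221  x^+=-4.2683  v^+=-0.7496  a^+=1.9629
step 2: x_pred=-4.1871  r=-0.8229  x^+=-4.4216  v^+=0.8265  a^+=1.6024
step 3: x_pred=-3.1182  r=0.1782  x^+=-3.0674  v^+=2.2289  a^+=1.6805
step 4: x_pred=-0.5291  r=-3.7609  x^+=-1.6010  v^+=3.1625  a^+=0.0330
step 5: x_pred=1.1309  r=-2.6209  x^+=0.3840  v^+=2.8342  a^+=-1.1152

x_post = 0.3840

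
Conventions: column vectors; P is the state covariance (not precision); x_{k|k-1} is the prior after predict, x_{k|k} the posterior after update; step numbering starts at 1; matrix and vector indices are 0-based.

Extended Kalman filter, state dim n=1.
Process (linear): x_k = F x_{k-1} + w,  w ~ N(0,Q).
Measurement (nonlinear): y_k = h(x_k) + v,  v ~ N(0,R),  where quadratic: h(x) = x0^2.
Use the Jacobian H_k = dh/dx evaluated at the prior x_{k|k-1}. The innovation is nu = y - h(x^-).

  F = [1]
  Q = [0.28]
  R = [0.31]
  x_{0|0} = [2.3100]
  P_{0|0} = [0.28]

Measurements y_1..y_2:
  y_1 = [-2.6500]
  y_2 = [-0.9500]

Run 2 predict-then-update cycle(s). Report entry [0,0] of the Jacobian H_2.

step 1: x^-=[2.3100]  P^-=[0.5600]  H_jac=[4.6200]  S=[12.2629]  K=[0.2110]  nu=[-7.9861]  x^+=[0.6251]  P^+=[0.0142]
step 2: x^-=[0.6251]  P^-=[0.2942]  H_jac=[1.2502]  S=[0.7698]  K=[0.4777]  nu=[-1.3408]  x^+=[-0.0154]  P^+=[0.1185]

H_jac[0,0] = 1.2502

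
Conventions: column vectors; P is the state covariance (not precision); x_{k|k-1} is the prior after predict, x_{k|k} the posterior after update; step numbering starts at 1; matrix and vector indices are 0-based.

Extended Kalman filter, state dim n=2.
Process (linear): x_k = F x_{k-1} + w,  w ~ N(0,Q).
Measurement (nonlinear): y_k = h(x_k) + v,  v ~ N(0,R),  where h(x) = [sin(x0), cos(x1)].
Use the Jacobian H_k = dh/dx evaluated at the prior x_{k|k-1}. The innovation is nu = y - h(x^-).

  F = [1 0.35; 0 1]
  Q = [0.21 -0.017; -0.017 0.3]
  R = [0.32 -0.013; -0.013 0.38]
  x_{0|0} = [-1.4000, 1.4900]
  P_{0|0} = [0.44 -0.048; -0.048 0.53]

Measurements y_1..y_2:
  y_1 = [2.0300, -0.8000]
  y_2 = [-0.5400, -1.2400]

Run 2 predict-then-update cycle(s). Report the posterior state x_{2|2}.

step 1: x^-=[-0.8785, 1.4900]  P^-=[0.6813 0.1205; 0.1205 0.8300]  H_jac=[0.6383 0.0000; 0.0000 -0.9967]  S=[0.5976 -0.0897; -0.0897 1.2046]  K=[0.7208 -0.0461; 0.0260 -0.6848]  nu=[2.7998, -0.8807]  x^+=[1.1802, 2.1658]  P^+=[0.3623 0.0270; 0.0270 0.2614]
step 2: x^-=[1.9383, 2.1658]  P^-=[0.6232 0.1015; 0.1015 0.5614]  H_jac=[-0.3592 0.0000; 0.0000 -0.8281]  S=[0.4004 0.0172; 0.0172 0.7650]  K=[-0.5549 -0.0974; -0.0650 -0.6063]  nu=[-1.4732, -0.6795]  x^+=[2.8220, 2.6735]  P^+=[0.4908 0.0360; 0.0360 0.2772]

x_post = [2.8220, 2.6735]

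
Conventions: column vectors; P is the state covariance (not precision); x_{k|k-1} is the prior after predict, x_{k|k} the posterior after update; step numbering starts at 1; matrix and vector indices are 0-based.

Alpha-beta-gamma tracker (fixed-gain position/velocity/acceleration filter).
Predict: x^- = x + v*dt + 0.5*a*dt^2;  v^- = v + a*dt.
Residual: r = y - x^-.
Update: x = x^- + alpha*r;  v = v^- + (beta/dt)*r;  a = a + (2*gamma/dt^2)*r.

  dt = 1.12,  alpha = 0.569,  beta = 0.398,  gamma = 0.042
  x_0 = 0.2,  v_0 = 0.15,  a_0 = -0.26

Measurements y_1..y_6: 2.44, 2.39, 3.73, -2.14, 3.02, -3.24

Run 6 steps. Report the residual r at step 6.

resid = -3.7261

step 1: x_pred=0.2049  r=2.2351  x^+=1.4767  v^+=0.6530  a^+=-0.1103
step 2: x_pred=2.1389  r=0.2511  x^+=2.2818  v^+=0.6187  a^+=-0.0935
step 3: x_pred=2.9161  r=0.8139  x^+=3.3792  v^+=0.8032  a^+=-0.0390
step 4: x_pred=4.2543  r=-6.3943  x^+=0.6160  v^+=-1.5128  a^+=-0.4672
step 5: x_pred=-1.3714  r=4.3914  x^+=1.1273  v^+=-0.4755  a^+=-0.1731
step 6: x_pred=0.4861  r=-3.7261  x^+=-1.6340  v^+=-1.9935  a^+=-0.4227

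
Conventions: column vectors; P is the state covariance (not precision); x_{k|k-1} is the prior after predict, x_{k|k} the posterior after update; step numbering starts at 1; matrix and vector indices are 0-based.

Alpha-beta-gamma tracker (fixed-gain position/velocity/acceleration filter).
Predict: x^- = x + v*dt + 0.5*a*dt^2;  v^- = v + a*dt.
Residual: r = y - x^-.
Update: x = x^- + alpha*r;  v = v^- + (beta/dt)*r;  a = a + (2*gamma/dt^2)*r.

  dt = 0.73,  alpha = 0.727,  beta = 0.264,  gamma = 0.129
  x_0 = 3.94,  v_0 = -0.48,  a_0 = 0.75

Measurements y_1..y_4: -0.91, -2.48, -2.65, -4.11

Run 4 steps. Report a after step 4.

step 1: x_pred=3.7894  r=-4.6994  x^+=0.3729  v^+=-1.6320  a^+=-1.5252
step 2: x_pred=-1.2248  r=-1.2552  x^+=-2.1373  v^+=-3.1993  a^+=-2.1329
step 3: x_pred=-5.0412  r=2.3912  x^+=-3.3028  v^+=-3.8916  a^+=-0.9752
step 4: x_pred=-6.4035  r=2.2935  x^+=-4.7361  v^+=-3.7741  a^+=0.1352

a_post = 0.1352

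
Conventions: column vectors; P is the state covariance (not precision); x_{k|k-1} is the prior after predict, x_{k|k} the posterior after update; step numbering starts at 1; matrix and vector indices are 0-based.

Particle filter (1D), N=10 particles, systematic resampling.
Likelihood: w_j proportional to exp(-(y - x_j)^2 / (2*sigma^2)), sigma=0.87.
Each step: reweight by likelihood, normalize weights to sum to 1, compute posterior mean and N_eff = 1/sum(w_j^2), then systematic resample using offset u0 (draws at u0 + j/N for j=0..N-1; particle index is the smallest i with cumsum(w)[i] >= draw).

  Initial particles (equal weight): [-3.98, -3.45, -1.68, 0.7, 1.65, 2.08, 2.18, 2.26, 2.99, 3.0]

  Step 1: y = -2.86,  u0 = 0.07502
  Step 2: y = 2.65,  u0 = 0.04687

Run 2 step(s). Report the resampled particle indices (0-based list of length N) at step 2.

resampled_idx = [7, 7, 7, 8, 8, 8, 8, 9, 9, 9]

step 1: w=[0.2679, 0.4875, 0.2445, 0.0001, 0.0000, 0.0000, 0.0000, 0.0000, 0.0000, 0.0000]  mean=-3.1586  Neff=2.7088  idx=[0, 0, 1, 1, 1, 1, 1, 2, 2, 2]
step 2: w=[0.0000, 0.0000, 0.0000, 0.0000, 0.0000, 0.0000, 0.0000, 0.3333, 0.3333, 0.3333]  mean=-1.6800  Neff=3.0001  idx=[7, 7, 7, 8, 8, 8, 8, 9, 9, 9]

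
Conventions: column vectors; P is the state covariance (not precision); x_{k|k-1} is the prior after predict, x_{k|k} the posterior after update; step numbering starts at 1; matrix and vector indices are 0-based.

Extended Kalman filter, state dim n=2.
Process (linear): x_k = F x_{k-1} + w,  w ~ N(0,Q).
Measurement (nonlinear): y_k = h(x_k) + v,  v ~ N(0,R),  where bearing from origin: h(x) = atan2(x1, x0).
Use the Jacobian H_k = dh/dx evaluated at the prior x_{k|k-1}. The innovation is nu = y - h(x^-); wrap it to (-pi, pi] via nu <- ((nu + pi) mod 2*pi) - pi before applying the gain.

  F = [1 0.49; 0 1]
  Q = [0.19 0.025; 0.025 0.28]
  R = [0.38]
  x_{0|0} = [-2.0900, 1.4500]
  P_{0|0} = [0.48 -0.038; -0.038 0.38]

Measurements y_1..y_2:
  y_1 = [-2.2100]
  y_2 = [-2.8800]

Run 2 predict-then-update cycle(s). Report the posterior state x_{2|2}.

x_post = [-2.2579, 0.2312]

step 1: x^-=[-1.3795, 1.4500]  P^-=[0.7240 0.1732; 0.1732 0.6600]  H_jac=[-0.3620 -0.3444]  S=[0.5963]  K=[-0.5395; -0.4863]  nu=[1.7419]  x^+=[-2.3193, 0.6029]  P^+=[0.5504 0.0167; 0.0167 0.5190]
step 2: x^-=[-2.0239, 0.6029]  P^-=[0.8814 0.2960; 0.2960 0.7990]  H_jac=[-0.1352 -0.4538]  S=[0.5970]  K=[-0.4247; -0.6744]  nu=[0.5511]  x^+=[-2.2579, 0.2312]  P^+=[0.7738 0.1251; 0.1251 0.5274]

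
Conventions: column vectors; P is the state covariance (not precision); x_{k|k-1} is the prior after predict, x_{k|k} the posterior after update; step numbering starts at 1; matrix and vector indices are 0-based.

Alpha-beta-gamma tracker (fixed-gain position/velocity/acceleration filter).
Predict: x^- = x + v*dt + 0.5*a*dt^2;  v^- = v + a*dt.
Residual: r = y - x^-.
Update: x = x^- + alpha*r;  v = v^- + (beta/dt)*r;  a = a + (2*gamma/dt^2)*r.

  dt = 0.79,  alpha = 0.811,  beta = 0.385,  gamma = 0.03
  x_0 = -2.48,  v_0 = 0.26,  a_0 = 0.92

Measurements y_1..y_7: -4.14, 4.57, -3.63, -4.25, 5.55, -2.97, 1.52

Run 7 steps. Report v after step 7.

v_post = 1.3113

step 1: x_pred=-1.9875  r=-2.1525  x^+=-3.7332  v^+=-0.0622  a^+=0.7131
step 2: x_pred=-3.5598  r=8.1298  x^+=3.0335  v^+=4.4631  a^+=1.4947
step 3: x_pred=7.0257  r=-10.6557  x^+=-1.6161  v^+=0.4509  a^+=0.4702
step 4: x_pred=-1.1131  r=-3.1369  x^+=-3.6571  v^+=-0.7064  a^+=0.1686
step 5: x_pred=-4.1625  r=9.7125  x^+=3.7143  v^+=4.1602  a^+=1.1024
step 6: x_pred=7.3449  r=-10.3149  x^+=-1.0205  v^+=0.0042  a^+=0.1107
step 7: x_pred=-0.9826  r=2.5026  x^+=1.0470  v^+=1.3113  a^+=0.3513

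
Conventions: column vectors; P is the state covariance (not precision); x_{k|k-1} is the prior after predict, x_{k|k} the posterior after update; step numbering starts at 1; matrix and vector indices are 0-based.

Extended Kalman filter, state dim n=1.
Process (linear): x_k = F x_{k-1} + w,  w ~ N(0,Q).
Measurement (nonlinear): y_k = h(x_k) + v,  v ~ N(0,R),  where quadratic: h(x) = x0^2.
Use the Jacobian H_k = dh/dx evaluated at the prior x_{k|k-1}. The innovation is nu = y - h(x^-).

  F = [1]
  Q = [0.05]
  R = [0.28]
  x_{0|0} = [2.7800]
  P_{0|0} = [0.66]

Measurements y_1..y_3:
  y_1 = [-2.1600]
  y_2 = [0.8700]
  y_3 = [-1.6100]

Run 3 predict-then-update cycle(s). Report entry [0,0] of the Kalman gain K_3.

K[0,0] = 0.2690

step 1: x^-=[2.7800]  P^-=[0.7100]  H_jac=[5.5600]  S=[22.2287]  K=[0.1776]  nu=[-9.8884]  x^+=[1.0239]  P^+=[0.0089]
step 2: x^-=[1.0239]  P^-=[0.0589]  H_jac=[2.0478]  S=[0.5272]  K=[0.2290]  nu=[-0.1784]  x^+=[0.9831]  P^+=[0.0313]
step 3: x^-=[0.9831]  P^-=[0.0813]  H_jac=[1.9661]  S=[0.5943]  K=[0.2690]  nu=[-2.5764]  x^+=[0.2900]  P^+=[0.0383]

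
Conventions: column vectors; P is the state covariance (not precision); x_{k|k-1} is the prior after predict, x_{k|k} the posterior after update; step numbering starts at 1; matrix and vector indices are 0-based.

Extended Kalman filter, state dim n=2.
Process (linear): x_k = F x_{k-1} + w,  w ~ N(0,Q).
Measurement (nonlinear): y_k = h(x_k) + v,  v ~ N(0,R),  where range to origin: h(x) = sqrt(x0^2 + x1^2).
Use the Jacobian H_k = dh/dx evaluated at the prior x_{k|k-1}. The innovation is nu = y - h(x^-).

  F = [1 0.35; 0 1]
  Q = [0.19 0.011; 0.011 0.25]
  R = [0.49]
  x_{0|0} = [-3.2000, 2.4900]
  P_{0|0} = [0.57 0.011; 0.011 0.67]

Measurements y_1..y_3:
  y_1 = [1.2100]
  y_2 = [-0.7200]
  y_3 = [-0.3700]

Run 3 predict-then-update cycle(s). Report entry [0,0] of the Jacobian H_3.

H_jac[0,0] = -0.7604

step 1: x^-=[-2.3285, 2.4900]  P^-=[0.8498 0.2565; 0.2565 0.9200]  H_jac=[-0.6830 0.7304]  S=[1.1213]  K=[-0.3505; 0.4430]  nu=[-2.1991]  x^+=[-1.5576, 1.5157]  P^+=[0.7120 0.4306; 0.4306 0.6999]
step 2: x^-=[-1.0271, 1.5157]  P^-=[1.2892 0.6866; 0.6866 0.9499]  H_jac=[-0.5610 0.8278]  S=[0.9090]  K=[-0.1703; 0.4414]  nu=[-2.5510]  x^+=[-0.5927, 0.3898]  P^+=[1.2628 0.7549; 0.7549 0.7728]
step 3: x^-=[-0.4563, 0.3898]  P^-=[2.0759 1.0364; 1.0364 1.0228]  H_jac=[-0.7604 0.6495]  S=[1.0980]  K=[-0.8245; -0.1127]  nu=[-0.9701]  x^+=[0.3436, 0.4991]  P^+=[1.3294 0.9344; 0.9344 1.0089]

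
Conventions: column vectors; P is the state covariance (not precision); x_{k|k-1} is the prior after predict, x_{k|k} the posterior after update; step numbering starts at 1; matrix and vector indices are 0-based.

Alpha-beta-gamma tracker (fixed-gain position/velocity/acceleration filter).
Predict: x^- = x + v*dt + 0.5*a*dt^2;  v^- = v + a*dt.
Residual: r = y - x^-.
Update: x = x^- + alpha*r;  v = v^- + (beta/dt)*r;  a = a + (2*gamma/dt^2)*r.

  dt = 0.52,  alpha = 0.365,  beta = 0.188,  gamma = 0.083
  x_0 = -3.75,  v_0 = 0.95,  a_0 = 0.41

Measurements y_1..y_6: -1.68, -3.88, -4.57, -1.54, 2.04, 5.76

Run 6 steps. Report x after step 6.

x_post = 2.0151

step 1: x_pred=-3.2006  r=1.5206  x^+=-2.6456  v^+=1.7129  a^+=1.3435
step 2: x_pred=-1.5732  r=-2.3068  x^+=-2.4152  v^+=1.5776  a^+=-0.0727
step 3: x_pred=-1.6047  r=-2.9653  x^+=-2.6870  v^+=0.4677  a^+=-1.8931
step 4: x_pred=-2.6998  r=1.1598  x^+=-2.2765  v^+=-0.0974  a^+=-1.1811
step 5: x_pred=-2.4868  r=4.5268  x^+=-0.8345  v^+=0.9250  a^+=1.5979
step 6: x_pred=-0.1375  r=5.8975  x^+=2.0151  v^+=3.8881  a^+=5.2184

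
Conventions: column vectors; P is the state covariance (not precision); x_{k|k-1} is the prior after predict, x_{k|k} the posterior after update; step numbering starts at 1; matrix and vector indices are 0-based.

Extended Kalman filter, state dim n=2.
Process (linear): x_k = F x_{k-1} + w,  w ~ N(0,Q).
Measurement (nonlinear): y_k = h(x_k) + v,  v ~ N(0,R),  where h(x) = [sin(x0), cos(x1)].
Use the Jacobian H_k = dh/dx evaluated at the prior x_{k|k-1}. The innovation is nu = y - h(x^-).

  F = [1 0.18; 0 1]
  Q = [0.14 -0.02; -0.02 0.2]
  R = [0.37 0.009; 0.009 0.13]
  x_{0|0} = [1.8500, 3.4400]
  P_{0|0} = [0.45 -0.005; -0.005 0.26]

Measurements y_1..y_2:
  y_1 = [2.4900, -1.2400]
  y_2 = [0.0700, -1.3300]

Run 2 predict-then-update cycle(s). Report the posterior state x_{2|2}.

x_post = [2.0946, 3.1621]

step 1: x^-=[2.4692, 3.4400]  P^-=[0.5966 0.0218; 0.0218 0.4600]  H_jac=[-0.7823 0.0000; 0.0000 0.2940]  S=[0.7352 0.0040; 0.0040 0.1698]  K=[-0.6352 0.0527; -0.0275 0.7973]  nu=[1.8671, -0.2842]  x^+=[1.2682, 3.1620]  P^+=[0.2998 0.0038; 0.0038 0.3517]
step 2: x^-=[1.8374, 3.1620]  P^-=[0.4526 0.0472; 0.0472 0.5517]  H_jac=[-0.2635 0.0000; 0.0000 0.0204]  S=[0.4014 0.0087; 0.0087 0.1302]  K=[-0.2976 0.0274; -0.0329 0.0888]  nu=[-0.8947, -0.3302]  x^+=[2.0946, 3.1621]  P^+=[0.4171 0.0431; 0.0431 0.5503]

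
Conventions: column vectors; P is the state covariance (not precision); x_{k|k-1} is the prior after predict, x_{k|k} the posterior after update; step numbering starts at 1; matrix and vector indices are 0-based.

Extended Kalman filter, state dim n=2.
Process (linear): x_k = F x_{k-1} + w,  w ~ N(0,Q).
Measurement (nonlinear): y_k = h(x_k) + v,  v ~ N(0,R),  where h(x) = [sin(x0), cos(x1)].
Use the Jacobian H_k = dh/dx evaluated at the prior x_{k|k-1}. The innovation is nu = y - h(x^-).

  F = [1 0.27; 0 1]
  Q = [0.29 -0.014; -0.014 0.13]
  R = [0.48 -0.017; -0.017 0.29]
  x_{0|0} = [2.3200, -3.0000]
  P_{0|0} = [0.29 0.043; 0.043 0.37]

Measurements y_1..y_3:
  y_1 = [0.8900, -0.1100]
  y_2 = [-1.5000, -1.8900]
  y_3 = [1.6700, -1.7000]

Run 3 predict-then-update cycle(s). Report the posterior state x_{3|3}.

step 1: x^-=[1.5100, -3.0000]  P^-=[0.6302 0.1289; 0.1289 0.5000]  H_jac=[0.0608 0.0000; 0.0000 0.1411]  S=[0.4823 -0.0159; -0.0159 0.3000]  K=[0.0815 0.0650; 0.0240 0.2365]  nu=[-0.1082, 0.8800]  x^+=[1.5583, -2.7945]  P^+=[0.6259 0.1237; 0.1237 0.4831]
step 2: x^-=[0.8038, -2.7945]  P^-=[1.0179 0.2401; 0.2401 0.6131]  H_jac=[0.6939 0.0000; 0.0000 0.3402]  S=[0.9702 0.0397; 0.0397 0.3610]  K=[0.7221 0.1469; 0.1488 0.5615]  nu=[-2.2200, -0.9496]  x^+=[-0.9387, -3.6580]  P^+=[0.4959 0.0892; 0.0892 0.4712]
step 3: x^-=[-1.9263, -3.6580]  P^-=[0.8683 0.2024; 0.2024 0.6012]  H_jac=[-0.3481 0.0000; 0.0000 -0.4938]  S=[0.5852 0.0178; 0.0178 0.4366]  K=[-0.5102 -0.2081; -0.0998 -0.6759]  nu=[2.6075, -0.8304]  x^+=[-3.0838, -3.3571]  P^+=[0.6933 0.1047; 0.1047 0.3935]

x_post = [-3.0838, -3.3571]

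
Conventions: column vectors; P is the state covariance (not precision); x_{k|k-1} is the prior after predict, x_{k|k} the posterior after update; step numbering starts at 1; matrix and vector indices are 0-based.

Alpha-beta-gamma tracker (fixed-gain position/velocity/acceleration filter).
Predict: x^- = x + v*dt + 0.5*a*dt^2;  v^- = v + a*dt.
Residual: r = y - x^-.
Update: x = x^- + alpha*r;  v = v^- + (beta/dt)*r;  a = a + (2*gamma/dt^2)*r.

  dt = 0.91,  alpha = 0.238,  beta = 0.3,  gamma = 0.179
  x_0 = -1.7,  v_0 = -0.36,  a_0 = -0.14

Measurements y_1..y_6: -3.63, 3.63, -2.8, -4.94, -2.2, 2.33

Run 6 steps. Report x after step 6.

step 1: x_pred=-2.0856  r=-1.5444  x^+=-2.4531  v^+=-0.9966  a^+=-0.8077
step 2: x_pred=-3.6944  r=7.3244  x^+=-1.9512  v^+=0.6831  a^+=2.3588
step 3: x_pred=-0.3529  r=-2.4471  x^+=-0.9353  v^+=2.0229  a^+=1.3009
step 4: x_pred=1.4441  r=-6.3841  x^+=-0.0753  v^+=1.1020  a^+=-1.4591
step 5: x_pred=0.3234  r=-2.5234  x^+=-0.2772  v^+=-1.0576  a^+=-2.5500
step 6: x_pred=-2.2954  r=4.6254  x^+=-1.1946  v^+=-1.8532  a^+=-0.5503

x_post = -1.1946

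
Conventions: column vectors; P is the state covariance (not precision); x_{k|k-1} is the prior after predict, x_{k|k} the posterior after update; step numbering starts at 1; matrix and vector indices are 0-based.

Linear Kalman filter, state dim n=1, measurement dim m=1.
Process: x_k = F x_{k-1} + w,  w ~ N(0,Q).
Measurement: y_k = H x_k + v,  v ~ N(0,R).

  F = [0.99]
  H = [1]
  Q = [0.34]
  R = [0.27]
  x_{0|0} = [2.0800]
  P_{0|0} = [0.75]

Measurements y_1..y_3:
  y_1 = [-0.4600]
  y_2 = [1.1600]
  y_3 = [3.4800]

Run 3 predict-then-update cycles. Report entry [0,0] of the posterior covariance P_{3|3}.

step 1: x^-=[2.0592]  P^-=[1.0751]  S=[1.3451]  K=[0.7993]  nu=[-2.5192]  x^+=[0.0457]  P^+=[0.2158]
step 2: x^-=[0.0452]  P^-=[0.5515]  S=[0.8215]  K=[0.6713]  nu=[1.1148]  x^+=[0.7936]  P^+=[0.1813]
step 3: x^-=[0.7857]  P^-=[0.5177]  S=[0.7877]  K=[0.6572]  nu=[2.6943]  x^+=[2.5564]  P^+=[0.1774]

P_post[0,0] = 0.1774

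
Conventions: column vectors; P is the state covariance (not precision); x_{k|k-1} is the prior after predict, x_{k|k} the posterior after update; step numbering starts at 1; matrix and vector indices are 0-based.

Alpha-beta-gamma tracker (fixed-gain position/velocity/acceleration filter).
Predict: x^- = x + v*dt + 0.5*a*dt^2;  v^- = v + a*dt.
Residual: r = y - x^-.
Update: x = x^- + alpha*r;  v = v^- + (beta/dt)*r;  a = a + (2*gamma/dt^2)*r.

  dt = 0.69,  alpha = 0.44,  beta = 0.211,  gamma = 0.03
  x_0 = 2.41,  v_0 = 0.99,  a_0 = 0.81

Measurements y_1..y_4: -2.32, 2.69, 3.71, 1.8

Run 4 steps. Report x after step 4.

x_post = 2.9040

step 1: x_pred=3.2859  r=-5.6059  x^+=0.8193  v^+=-0.1654  a^+=0.1035
step 2: x_pred=0.7299  r=1.9601  x^+=1.5923  v^+=0.5055  a^+=0.3505
step 3: x_pred=2.0245  r=1.6855  x^+=2.7661  v^+=1.2628  a^+=0.5630
step 4: x_pred=3.7714  r=-1.9714  x^+=2.9040  v^+=1.0483  a^+=0.3145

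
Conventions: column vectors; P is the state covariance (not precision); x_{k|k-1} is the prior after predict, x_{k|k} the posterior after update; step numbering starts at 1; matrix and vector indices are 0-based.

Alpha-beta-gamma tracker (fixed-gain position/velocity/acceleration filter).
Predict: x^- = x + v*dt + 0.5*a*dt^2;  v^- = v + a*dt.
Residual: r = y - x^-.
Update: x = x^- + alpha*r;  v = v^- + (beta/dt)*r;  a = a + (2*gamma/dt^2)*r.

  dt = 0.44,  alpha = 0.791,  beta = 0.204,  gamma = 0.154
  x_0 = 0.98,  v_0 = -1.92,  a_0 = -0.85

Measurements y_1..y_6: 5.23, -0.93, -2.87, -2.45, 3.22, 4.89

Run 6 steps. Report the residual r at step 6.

resid = 3.8329

step 1: x_pred=0.0529  r=5.1771  x^+=4.1480  v^+=0.1063  a^+=7.3863
step 2: x_pred=4.9097  r=-5.8397  x^+=0.2905  v^+=0.6487  a^+=-1.9042
step 3: x_pred=0.3916  r=-3.2616  x^+=-2.1883  v^+=-1.7013  a^+=-7.0932
step 4: x_pred=-3.6235  r=1.1735  x^+=-2.6953  v^+=-4.2782  a^+=-5.2262
step 5: x_pred=-5.0836  r=8.3036  x^+=1.4845  v^+=-2.7279  a^+=7.9841
step 6: x_pred=1.0571  r=3.8329  x^+=4.0889  v^+=2.5621  a^+=14.0818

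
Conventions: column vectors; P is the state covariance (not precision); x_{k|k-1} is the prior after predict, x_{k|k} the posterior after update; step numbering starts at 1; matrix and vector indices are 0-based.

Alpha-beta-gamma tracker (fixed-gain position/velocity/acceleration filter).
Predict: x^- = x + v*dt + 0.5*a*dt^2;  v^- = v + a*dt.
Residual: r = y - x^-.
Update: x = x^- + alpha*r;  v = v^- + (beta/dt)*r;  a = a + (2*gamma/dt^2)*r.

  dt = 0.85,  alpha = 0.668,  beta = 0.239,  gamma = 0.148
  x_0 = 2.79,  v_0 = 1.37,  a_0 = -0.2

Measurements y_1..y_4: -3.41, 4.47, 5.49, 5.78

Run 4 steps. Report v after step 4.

v_post = 1.6294

step 1: x_pred=3.8823  r=-7.2923  x^+=-0.9890  v^+=-0.8504  a^+=-3.1876
step 2: x_pred=-2.8633  r=7.3333  x^+=2.0353  v^+=-1.4979  a^+=-0.1832
step 3: x_pred=0.6960  r=4.7940  x^+=3.8984  v^+=-0.3056  a^+=1.7809
step 4: x_pred=4.2820  r=1.4980  x^+=5.2827  v^+=1.6294  a^+=2.3946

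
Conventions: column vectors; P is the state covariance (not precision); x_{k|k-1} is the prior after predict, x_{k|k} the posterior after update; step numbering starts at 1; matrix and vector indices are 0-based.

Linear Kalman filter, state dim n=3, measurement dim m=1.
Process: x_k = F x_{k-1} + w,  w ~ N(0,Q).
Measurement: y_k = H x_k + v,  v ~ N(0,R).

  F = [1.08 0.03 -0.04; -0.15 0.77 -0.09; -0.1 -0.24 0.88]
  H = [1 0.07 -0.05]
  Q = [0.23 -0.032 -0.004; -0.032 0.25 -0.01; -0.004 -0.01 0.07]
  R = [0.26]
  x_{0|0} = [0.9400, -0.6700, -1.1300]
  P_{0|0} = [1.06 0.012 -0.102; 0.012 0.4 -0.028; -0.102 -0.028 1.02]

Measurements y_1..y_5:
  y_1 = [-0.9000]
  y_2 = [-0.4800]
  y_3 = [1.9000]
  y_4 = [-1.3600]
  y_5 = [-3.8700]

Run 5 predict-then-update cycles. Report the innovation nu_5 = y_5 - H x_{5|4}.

innov = [-3.4092]

step 1: x^-=[1.0403, -0.5552, -0.9276]  P^-=[1.4780 -0.1706 -0.2588; -0.1706 0.5176 -0.1563; -0.2588 -0.1563 0.9239]  S=[1.7460]  K=[0.8471; -0.0725; -0.1809]  nu=[-1.9478]  x^+=[-0.6097, -0.4140, -0.5752]  P^+=[0.2251 -0.0634 0.0088; -0.0634 0.5084 -0.1792; 0.0088 -0.1792 0.8667]
step 2: x^-=[-0.6479, -0.1755, -0.3458]  P^-=[0.4900 -0.1008 -0.0439; -0.1008 0.6033 -0.2930; -0.0439 -0.2930 0.8438]  S=[0.7474]  K=[0.6491; -0.0588; -0.1426]  nu=[0.1629]  x^+=[-0.5422, -0.1851, -0.3691]  P^+=[0.1751 -0.0723 0.0253; -0.0723 0.6007 -0.2993; 0.0253 -0.2993 0.8286]
step 3: x^-=[-0.5763, -0.0280, -0.2261]  P^-=[0.4299 -0.0956 -0.0241; -0.0956 0.6757 -0.3934; -0.0241 -0.3934 0.8666]  S=[0.6872]  K=[0.6177; -0.0417; -0.1381]  nu=[2.4670]  x^+=[0.9474, -0.1308, -0.5669]  P^+=[0.1678 -0.0779 0.0346; -0.0779 0.6745 -0.3974; 0.0346 -0.3974 0.8534]
step 4: x^-=[1.0420, -0.1918, -0.5623]  P^-=[0.4206 -0.0948 -0.0179; -0.0948 0.7346 -0.4786; -0.0179 -0.4786 0.9295]  S=[0.6784]  K=[0.6115; -0.0287; -0.1443]  nu=[-2.4167]  x^+=[-0.4359, -0.1225, -0.2136]  P^+=[0.1669 -0.0829 0.0420; -0.0829 0.7340 -0.4814; 0.0420 -0.4814 0.9153]
step 5: x^-=[-0.4659, -0.0097, -0.1150]  P^-=[0.4190 -0.0951 -0.0151; -0.0951 0.7834 -0.5540; -0.0151 -0.5540 1.0148]  S=[0.6774]  K=[0.6098; -0.0185; -0.1544]  nu=[-3.4092]  x^+=[-2.5447, 0.0533, 0.4115]  P^+=[0.1671 -0.0874 0.0487; -0.0874 0.7832 -0.5560; 0.0487 -0.5560 0.9986]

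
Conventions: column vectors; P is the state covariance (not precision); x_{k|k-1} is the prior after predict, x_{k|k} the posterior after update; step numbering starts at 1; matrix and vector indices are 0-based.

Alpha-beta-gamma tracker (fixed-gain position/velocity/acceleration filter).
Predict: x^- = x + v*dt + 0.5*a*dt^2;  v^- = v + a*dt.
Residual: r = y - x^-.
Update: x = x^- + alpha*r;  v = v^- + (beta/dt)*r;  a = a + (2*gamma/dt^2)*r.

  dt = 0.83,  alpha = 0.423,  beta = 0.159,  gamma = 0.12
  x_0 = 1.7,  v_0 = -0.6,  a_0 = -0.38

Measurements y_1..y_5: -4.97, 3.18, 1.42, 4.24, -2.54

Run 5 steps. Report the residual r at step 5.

step 1: x_pred=1.0711  r=-6.0411  x^+=-1.4843  v^+=-2.0727  a^+=-2.4846
step 2: x_pred=-4.0604  r=7.2404  x^+=-0.9977  v^+=-2.7479  a^+=0.0378
step 3: x_pred=-3.2654  r=4.6854  x^+=-1.2835  v^+=-1.8189  a^+=1.6701
step 4: x_pred=-2.2179  r=6.4579  x^+=0.5138  v^+=0.8044  a^+=3.9200
step 5: x_pred=2.5317  r=-5.0717  x^+=0.3864  v^+=3.0864  a^+=2.1531

resid = -5.0717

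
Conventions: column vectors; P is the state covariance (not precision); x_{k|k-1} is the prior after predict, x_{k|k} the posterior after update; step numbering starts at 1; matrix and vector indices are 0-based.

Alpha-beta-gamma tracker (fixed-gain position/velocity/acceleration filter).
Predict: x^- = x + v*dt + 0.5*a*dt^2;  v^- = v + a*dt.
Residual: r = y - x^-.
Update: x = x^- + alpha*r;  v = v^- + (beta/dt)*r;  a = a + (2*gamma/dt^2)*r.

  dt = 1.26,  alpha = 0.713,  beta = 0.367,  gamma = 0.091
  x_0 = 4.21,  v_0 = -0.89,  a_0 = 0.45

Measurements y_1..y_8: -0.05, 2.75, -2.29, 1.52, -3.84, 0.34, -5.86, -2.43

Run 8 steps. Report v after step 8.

v_post = -0.4923

step 1: x_pred=3.4458  r=-3.4958  x^+=0.9533  v^+=-1.3412  a^+=0.0492
step 2: x_pred=-0.6976  r=3.4476  x^+=1.7606  v^+=-0.2750  a^+=0.4445
step 3: x_pred=1.7669  r=-4.0569  x^+=-1.1257  v^+=-0.8966  a^+=-0.0206
step 4: x_pred=-2.2718  r=3.7918  x^+=0.4318  v^+=0.1818  a^+=0.4141
step 5: x_pred=0.9896  r=-4.8296  x^+=-2.4539  v^+=-0.7031  a^+=-0.1396
step 6: x_pred=-3.4506  r=3.7906  x^+=-0.7479  v^+=0.2251  a^+=0.2950
step 7: x_pred=-0.2301  r=-5.6299  x^+=-4.2442  v^+=-1.0430  a^+=-0.3504
step 8: x_pred=-5.8366  r=3.4066  x^+=-3.4077  v^+=-0.4923  a^+=0.0401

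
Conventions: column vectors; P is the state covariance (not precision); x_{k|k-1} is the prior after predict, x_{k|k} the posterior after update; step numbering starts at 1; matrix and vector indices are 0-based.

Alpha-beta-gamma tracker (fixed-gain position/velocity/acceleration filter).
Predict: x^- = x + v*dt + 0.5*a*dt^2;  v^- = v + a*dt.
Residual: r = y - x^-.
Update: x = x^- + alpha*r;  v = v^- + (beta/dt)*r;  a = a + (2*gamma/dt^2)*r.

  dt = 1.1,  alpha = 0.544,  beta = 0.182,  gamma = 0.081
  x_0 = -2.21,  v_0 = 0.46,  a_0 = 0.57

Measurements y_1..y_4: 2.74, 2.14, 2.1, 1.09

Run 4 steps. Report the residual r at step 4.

step 1: x_pred=-1.3591  r=4.0991  x^+=0.8708  v^+=1.7652  a^+=1.1188
step 2: x_pred=3.4894  r=-1.3494  x^+=2.7553  v^+=2.7726  a^+=0.9381
step 3: x_pred=6.3728  r=-4.2728  x^+=4.0484  v^+=3.0977  a^+=0.3661
step 4: x_pred=7.6773  r=-6.5873  x^+=4.0938  v^+=2.4104  a^+=-0.5159

resid = -6.5873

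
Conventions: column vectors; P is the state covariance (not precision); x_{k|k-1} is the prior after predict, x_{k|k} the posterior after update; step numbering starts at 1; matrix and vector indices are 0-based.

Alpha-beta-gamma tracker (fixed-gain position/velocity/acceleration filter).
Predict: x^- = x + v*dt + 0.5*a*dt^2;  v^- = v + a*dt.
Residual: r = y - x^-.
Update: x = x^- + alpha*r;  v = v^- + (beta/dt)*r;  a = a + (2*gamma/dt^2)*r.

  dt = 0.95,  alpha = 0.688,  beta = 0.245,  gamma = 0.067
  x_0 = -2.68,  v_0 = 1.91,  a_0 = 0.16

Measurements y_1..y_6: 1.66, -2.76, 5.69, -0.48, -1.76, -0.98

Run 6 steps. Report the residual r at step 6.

resid = 0.8303

step 1: x_pred=-0.7933  r=2.4533  x^+=0.8946  v^+=2.6947  a^+=0.5243
step 2: x_pred=3.6911  r=-6.4511  x^+=-0.7473  v^+=1.5290  a^+=-0.4336
step 3: x_pred=0.5097  r=5.1803  x^+=4.0737  v^+=2.4531  a^+=0.3356
step 4: x_pred=6.5556  r=-7.0356  x^+=1.7151  v^+=0.9575  a^+=-0.7090
step 5: x_pred=2.3047  r=-4.0647  x^+=-0.4918  v^+=-0.7644  a^+=-1.3126
step 6: x_pred=-1.8103  r=0.8303  x^+=-1.2390  v^+=-1.7972  a^+=-1.1893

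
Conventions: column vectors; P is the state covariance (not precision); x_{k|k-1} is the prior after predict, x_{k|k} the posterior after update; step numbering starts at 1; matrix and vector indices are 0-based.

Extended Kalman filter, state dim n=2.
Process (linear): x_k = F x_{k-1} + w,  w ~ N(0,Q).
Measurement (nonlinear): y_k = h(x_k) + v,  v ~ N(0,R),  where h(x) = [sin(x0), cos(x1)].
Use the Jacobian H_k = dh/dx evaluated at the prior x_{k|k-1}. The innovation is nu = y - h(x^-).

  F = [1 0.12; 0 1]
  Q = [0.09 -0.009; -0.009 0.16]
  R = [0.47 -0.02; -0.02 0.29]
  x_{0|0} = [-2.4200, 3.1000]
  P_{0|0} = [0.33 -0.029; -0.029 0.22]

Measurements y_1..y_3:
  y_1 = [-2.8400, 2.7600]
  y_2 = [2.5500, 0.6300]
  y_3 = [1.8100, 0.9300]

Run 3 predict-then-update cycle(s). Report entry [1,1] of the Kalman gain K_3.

K[1,1] = -0.7309

step 1: x^-=[-2.0480, 3.1000]  P^-=[0.4162 -0.0116; -0.0116 0.3800]  H_jac=[-0.4593 0.0000; 0.0000 -0.0416]  S=[0.5578 -0.0202; -0.0202 0.2907]  K=[-0.3435 -0.0222; 0.0076 -0.0538]  nu=[-1.9517, 3.7591]  x^+=[-1.4612, 2.8828]  P^+=[0.3506 -0.0101; -0.0101 0.3791]
step 2: x^-=[-1.1152, 2.8828]  P^-=[0.4436 0.0264; 0.0264 0.5391]  H_jac=[0.4400 0.0000; 0.0000 -0.2559]  S=[0.5559 -0.0230; -0.0230 0.3253]  K=[0.3513 0.0041; 0.0034 -0.4239]  nu=[3.4480, 1.5967]  x^+=[0.1024, 2.2176]  P^+=[0.3751 0.0229; 0.0229 0.4806]
step 3: x^-=[0.3685, 2.2176]  P^-=[0.4775 0.0715; 0.0715 0.6406]  H_jac=[0.9329 0.0000; 0.0000 -0.7980]  S=[0.8855 -0.0732; -0.0732 0.6980]  K=[0.5006 -0.0292; 0.0149 -0.7309]  nu=[1.4497, 1.5326]  x^+=[1.0494, 1.1190]  P^+=[0.2528 0.0232; 0.0232 0.2660]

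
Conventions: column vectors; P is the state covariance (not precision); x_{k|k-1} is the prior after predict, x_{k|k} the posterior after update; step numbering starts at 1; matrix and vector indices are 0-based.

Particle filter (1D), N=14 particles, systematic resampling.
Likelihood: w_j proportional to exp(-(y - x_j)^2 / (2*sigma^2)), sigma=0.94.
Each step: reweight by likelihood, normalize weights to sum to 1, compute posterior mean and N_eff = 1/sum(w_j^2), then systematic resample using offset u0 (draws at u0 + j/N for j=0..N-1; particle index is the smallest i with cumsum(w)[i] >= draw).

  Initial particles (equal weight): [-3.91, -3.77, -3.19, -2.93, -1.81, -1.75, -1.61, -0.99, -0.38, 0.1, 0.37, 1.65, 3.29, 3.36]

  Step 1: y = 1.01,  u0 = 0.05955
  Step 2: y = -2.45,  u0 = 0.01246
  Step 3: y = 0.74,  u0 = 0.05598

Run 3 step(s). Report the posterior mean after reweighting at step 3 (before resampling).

step 1: w=[0.0000, 0.0000, 0.0000, 0.0001, 0.0040, 0.0048, 0.0074, 0.0372, 0.1200, 0.2241, 0.2839, 0.2839, 0.0189, 0.0157]  mean=0.6009  Neff=4.3873  idx=[8, 8, 9, 9, 9, 10, 10, 10, 10, 11, 11, 11, 11, 13]
step 2: w=[0.2976, 0.2976, 0.0848, 0.0848, 0.0848, 0.0373, 0.0373, 0.0373, 0.0373, 0.0002, 0.0002, 0.0002, 0.0002, 0.0000]  mean=-0.1438  Neff=4.8960  idx=[0, 0, 0, 0, 1, 1, 1, 1, 1, 2, 3, 4, 5, 7]
step 3: w=[0.0568, 0.0568, 0.0568, 0.0568, 0.0568, 0.0568, 0.0568, 0.0568, 0.0568, 0.0916, 0.0916, 0.0916, 0.1069, 0.1069]  mean=-0.0877  Neff=12.9710  idx=[0, 2, 3, 4, 6, 7, 8, 9, 10, 11, 11, 12, 13, 13]

post_mean = -0.0877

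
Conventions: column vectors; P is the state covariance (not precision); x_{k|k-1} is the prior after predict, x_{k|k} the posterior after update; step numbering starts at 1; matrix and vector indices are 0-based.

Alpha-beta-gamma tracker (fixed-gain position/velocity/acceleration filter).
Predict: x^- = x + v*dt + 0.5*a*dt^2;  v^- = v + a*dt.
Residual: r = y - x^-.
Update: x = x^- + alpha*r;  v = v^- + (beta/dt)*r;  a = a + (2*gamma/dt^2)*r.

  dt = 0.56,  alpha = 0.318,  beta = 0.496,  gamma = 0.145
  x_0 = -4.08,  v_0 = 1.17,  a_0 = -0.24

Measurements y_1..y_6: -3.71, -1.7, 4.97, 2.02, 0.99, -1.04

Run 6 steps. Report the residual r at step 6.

step 1: x_pred=-3.4624  r=-0.2476  x^+=-3.5412  v^+=0.8163  a^+=-0.4689
step 2: x_pred=-3.1575  r=1.4575  x^+=-2.6940  v^+=1.8447  a^+=0.8789
step 3: x_pred=-1.5232  r=6.4932  x^+=0.5416  v^+=8.0880  a^+=6.8835
step 4: x_pred=6.1502  r=-4.1302  x^+=4.8368  v^+=8.2845  a^+=3.0641
step 5: x_pred=9.9566  r=-8.9666  x^+=7.1052  v^+=2.0585  a^+=-5.2278
step 6: x_pred=7.4383  r=-8.4783  x^+=4.7422  v^+=-8.3784  a^+=-13.0680

resid = -8.4783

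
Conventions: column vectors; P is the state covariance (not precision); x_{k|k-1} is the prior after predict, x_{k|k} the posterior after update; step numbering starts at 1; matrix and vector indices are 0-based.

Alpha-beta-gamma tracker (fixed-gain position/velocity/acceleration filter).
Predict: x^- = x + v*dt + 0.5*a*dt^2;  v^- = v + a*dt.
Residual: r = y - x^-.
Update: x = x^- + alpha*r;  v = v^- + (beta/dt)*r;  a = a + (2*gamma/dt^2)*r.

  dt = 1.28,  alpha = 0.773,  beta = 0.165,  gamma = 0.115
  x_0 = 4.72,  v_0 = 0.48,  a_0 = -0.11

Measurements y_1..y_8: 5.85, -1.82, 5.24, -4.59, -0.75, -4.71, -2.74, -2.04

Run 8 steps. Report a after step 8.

a_post = 1.4268

step 1: x_pred=5.2443  r=0.6057  x^+=5.7125  v^+=0.4173  a^+=-0.0250
step 2: x_pred=6.2262  r=-8.0462  x^+=0.0065  v^+=-0.6519  a^+=-1.1545
step 3: x_pred=-1.7737  r=7.0137  x^+=3.6479  v^+=-1.2255  a^+=-0.1699
step 4: x_pred=1.9400  r=-6.5300  x^+=-3.1077  v^+=-2.2848  a^+=-1.0866
step 5: x_pred=-6.9223  r=6.1723  x^+=-2.1511  v^+=-2.8800  a^+=-0.2201
step 6: x_pred=-6.0178  r=1.3078  x^+=-5.0069  v^+=-2.9931  a^+=-0.0365
step 7: x_pred=-8.8680  r=6.1280  x^+=-4.1311  v^+=-2.2500  a^+=0.8237
step 8: x_pred=-6.3362  r=4.2962  x^+=-3.0152  v^+=-0.6418  a^+=1.4268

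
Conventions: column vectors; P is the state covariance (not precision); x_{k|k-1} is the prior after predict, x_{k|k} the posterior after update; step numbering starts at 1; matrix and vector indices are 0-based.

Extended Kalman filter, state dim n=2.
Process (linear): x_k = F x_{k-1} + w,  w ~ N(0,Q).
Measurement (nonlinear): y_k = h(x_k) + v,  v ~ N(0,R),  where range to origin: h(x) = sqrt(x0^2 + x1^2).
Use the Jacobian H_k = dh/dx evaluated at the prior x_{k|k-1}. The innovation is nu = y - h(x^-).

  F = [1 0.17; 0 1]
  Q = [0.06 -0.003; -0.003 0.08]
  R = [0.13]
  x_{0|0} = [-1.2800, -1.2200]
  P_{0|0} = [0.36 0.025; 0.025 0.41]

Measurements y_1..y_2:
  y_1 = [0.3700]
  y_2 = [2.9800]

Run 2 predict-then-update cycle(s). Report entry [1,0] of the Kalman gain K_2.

K[1,0] = -0.2976

step 1: x^-=[-1.4874, -1.2200]  P^-=[0.4403 0.0917; 0.0917 0.4900]  H_jac=[-0.7732 -0.6342]  S=[0.6802]  K=[-0.5860; -0.5610]  nu=[-1.5537]  x^+=[-0.5769, -0.3483]  P^+=[0.2068 -0.1319; -0.1319 0.2759]
step 2: x^-=[-0.6361, -0.3483]  P^-=[0.2299 -0.0880; -0.0880 0.3559]  H_jac=[-0.8771 -0.4802]  S=[0.3147]  K=[-0.5062; -0.2976]  nu=[2.2548]  x^+=[-1.7776, -1.0193]  P^+=[0.1492 -0.1355; -0.1355 0.3280]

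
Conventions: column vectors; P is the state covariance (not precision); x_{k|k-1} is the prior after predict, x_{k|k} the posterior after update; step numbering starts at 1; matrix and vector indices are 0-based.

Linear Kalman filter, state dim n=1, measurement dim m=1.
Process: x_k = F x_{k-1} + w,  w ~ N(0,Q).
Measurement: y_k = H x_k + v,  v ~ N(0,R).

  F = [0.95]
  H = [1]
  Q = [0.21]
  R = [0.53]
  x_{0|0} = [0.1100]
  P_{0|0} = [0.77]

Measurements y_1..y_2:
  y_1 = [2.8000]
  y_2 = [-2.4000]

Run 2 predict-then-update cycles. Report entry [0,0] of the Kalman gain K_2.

step 1: x^-=[0.1045]  P^-=[0.9049]  S=[1.4349]  K=[0.6306]  nu=[2.6955]  x^+=[1.8044]  P^+=[0.3342]
step 2: x^-=[1.7142]  P^-=[0.5117]  S=[1.0417]  K=[0.4912]  nu=[-4.1142]  x^+=[-0.3067]  P^+=[0.2603]

K[0,0] = 0.4912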